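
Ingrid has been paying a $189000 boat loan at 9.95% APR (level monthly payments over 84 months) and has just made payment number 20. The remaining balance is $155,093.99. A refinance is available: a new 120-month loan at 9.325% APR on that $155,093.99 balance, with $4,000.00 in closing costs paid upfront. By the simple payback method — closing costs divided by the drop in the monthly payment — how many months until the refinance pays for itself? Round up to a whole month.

Current payment = 189,000 × 9.95%/12 / (1 − (1+0.0082917)^−84) = $3,132.74.
Refinanced payment = 155,093.99 × 0.0077708 / (1 − (1+0.0077708)^−120) = $1,992.05.
Monthly savings = $3,132.74 − $1,992.05 = $1,140.69.
Break-even = $4,000.00 / $1,140.69 = 3.51 → 4 months.

4 months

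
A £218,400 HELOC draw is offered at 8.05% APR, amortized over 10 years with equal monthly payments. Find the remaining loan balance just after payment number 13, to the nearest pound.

With monthly rate i = 8.05%/12 = 0.0067083, the balance after k of n payments is P · [(1+i)^n − (1+i)^k] / [(1+i)^n − 1].
(1+0.0067083)^120 = 2.23069213 and (1+0.0067083)^13 = 1.09080627, so the balance is 218,400 × (2.23069213 − 1.09080627) / (2.23069213 − 1) = £202,285.42.

£202,285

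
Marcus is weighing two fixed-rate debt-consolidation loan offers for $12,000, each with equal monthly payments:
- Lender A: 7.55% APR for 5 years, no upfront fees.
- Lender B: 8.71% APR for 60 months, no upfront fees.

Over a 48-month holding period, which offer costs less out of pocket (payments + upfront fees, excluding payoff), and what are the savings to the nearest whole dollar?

Lender A by $320

Lender A: at 7.55% the monthly rate is 0.0062917, so the payment is 12,000 × 0.0062917 / (1 − 1.0062917^−60) = $240.74.
Lender B: at 8.71% the monthly rate is 0.0072583, so the payment is 12,000 × 0.0072583 / (1 − 1.0072583^−60) = $247.41.
Over 48 months: Lender A costs 48 × $240.74 = $11,555.52; Lender B costs 48 × $247.41 = $11,875.68.
Lender A is cheaper by $11,875.68 − $11,555.52 = $320.16.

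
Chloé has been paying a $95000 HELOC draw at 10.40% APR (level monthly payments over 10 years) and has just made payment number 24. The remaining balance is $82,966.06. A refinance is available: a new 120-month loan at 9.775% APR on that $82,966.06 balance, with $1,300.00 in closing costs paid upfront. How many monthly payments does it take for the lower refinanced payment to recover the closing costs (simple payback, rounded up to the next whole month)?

Current payment = 95,000 × 10.4%/12 / (1 − (1+0.0086667)^−120) = $1,276.57.
Refinanced payment = 82,966.06 × 0.0081458 / (1 − (1+0.0081458)^−120) = $1,086.09.
Monthly savings = $1,276.57 − $1,086.09 = $190.48.
Break-even = $1,300.00 / $190.48 = 6.82 → 7 months.

7 months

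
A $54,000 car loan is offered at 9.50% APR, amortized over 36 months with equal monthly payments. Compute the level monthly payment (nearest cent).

$1,729.78

Monthly rate = 9.5%/12 = 0.0079167; payment = 54,000 × 0.0079167 / (1 − (1+0.0079167)^−36) = $1,729.78.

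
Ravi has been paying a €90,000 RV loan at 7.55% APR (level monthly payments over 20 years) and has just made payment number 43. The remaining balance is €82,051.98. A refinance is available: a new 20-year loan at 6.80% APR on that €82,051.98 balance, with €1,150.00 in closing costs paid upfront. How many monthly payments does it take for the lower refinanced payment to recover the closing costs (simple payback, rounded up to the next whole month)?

12 months

Current payment = 90,000 × 7.55%/12 / (1 − (1+0.0062917)^−240) = €727.79.
Refinanced payment = 82,051.98 × 0.0056667 / (1 − (1+0.0056667)^−240) = €626.34.
Monthly savings = €727.79 − €626.34 = €101.45.
Break-even = €1,150.00 / €101.45 = 11.34 → 12 months.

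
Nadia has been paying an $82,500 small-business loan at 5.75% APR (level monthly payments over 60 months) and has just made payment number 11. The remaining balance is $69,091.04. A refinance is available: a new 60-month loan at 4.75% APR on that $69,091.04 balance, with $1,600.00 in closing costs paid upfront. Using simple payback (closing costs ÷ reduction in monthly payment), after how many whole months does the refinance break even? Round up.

6 months

Current payment = 82,500 × 5.75%/12 / (1 − (1+0.0047917)^−60) = $1,585.38.
Refinanced payment = 69,091.04 × 0.0039583 / (1 − (1+0.0039583)^−60) = $1,295.93.
Monthly savings = $1,585.38 − $1,295.93 = $289.45.
Break-even = $1,600.00 / $289.45 = 5.53 → 6 months.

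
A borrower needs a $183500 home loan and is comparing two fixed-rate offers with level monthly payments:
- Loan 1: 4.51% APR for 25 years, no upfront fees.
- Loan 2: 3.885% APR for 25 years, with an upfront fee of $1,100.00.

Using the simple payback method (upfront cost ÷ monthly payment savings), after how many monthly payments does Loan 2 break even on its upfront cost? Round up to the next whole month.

18 months

Loan 1: at 4.51% the monthly rate is 0.0037583, so the payment is 183,500 × 0.0037583 / (1 − 1.0037583^−300) = $1,020.99.
Loan 2: at 3.885% the monthly rate is 0.0032375, so the payment is 183,500 × 0.0032375 / (1 − 1.0032375^−300) = $956.97.
Monthly savings = $1,020.99 − $956.97 = $64.02.
Break-even = $1,100.00 / $64.02 = 17.18 → 18 months.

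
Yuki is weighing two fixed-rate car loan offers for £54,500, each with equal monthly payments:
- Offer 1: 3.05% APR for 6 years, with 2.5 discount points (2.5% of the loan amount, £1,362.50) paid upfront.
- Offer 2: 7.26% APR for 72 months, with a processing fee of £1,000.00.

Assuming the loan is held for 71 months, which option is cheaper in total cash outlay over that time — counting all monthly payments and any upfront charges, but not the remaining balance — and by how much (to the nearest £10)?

Offer 1 by £7,210

Offer 1: monthly rate = 3.05%/12 = 0.0025417; payment = 54,500 × 0.0025417 / (1 − (1+0.0025417)^−72) = £829.27.
Offer 2: at 7.26% the monthly rate is 0.0060500, so the payment is 54,500 × 0.0060500 / (1 − 1.0060500^−72) = £935.99.
Over 71 months: Offer 1 costs 71 × £829.27 + £1,362.50 = £60,240.67; Offer 2 costs 71 × £935.99 + £1,000.00 = £67,455.29.
Offer 1 is cheaper by £67,455.29 − £60,240.67 = £7,214.62.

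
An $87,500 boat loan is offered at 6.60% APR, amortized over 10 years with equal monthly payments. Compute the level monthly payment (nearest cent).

$998.00

Monthly rate = 6.6%/12 = 0.0055000; payment = 87,500 × 0.0055000 / (1 − (1+0.0055000)^−120) = $998.00.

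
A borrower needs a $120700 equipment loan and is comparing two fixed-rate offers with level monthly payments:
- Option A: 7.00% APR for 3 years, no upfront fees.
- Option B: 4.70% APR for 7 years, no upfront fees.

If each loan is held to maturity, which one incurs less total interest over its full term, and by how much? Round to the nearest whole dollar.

Option A by $7,709

Option A: at 7.00% the monthly rate is 0.0058333, so the payment is 120,700 × 0.0058333 / (1 − 1.0058333^−36) = $3,726.87.
Total interest on Option A = 36 × $3,726.87 − $120,700 = $13,467.32.
Option B: at 4.70% the monthly rate is 0.0039167, so the payment is 120,700 × 0.0039167 / (1 − 1.0039167^−84) = $1,689.00.
Total interest on Option B = 84 × $1,689.00 − $120,700 = $21,176.00.
Option A is lower by $7,708.68.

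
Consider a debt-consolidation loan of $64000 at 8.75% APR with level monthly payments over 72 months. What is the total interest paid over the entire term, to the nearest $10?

Monthly rate = 8.75%/12 = 0.0072917; payment = 64,000 × 0.0072917 / (1 − (1+0.0072917)^−72) = $1,145.71.
Total paid = 72 × $1,145.71 = $82,491.12; interest = $82,491.12 − $64,000 = $18,491.12.

$18,490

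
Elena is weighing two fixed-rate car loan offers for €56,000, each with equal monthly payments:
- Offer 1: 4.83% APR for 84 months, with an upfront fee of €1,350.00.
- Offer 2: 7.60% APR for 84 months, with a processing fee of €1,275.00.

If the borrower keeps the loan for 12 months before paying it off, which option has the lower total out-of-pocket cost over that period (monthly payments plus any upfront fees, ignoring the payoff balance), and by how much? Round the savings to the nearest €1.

Offer 1: at 4.83% the monthly rate is 0.0040250, so the payment is 56,000 × 0.0040250 / (1 − 1.0040250^−84) = €787.03.
Offer 2: monthly rate = 7.6%/12 = 0.0063333; payment = 56,000 × 0.0063333 / (1 − (1+0.0063333)^−84) = €861.71.
Over 12 months: Offer 1 costs 12 × €787.03 + €1,350.00 = €10,794.36; Offer 2 costs 12 × €861.71 + €1,275.00 = €11,615.52.
Offer 1 is cheaper by €11,615.52 − €10,794.36 = €821.16.

Offer 1 by €821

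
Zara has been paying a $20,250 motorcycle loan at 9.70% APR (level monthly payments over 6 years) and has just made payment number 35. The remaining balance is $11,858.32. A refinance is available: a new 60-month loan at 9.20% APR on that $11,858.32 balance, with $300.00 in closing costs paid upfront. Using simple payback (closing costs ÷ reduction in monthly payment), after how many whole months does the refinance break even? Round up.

Current payment = 20,250 × 9.7%/12 / (1 − (1+0.0080833)^−72) = $372.09.
Refinanced payment = 11,858.32 × 0.0076667 / (1 − (1+0.0076667)^−60) = $247.31.
Monthly savings = $372.09 − $247.31 = $124.78.
Break-even = $300.00 / $124.78 = 2.40 → 3 months.

3 months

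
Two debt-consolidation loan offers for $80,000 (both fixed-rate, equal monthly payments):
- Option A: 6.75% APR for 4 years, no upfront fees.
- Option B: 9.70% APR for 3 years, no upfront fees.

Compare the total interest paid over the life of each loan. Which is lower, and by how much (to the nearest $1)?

Option A by $1,016

Option A: monthly rate = 6.75%/12 = 0.0056250; payment = 80,000 × 0.0056250 / (1 − (1+0.0056250)^−48) = $1,906.43.
Total interest on Option A = 48 × $1,906.43 − $80,000 = $11,508.64.
Option B: monthly rate = 9.7%/12 = 0.0080833; payment = 80,000 × 0.0080833 / (1 − (1+0.0080833)^−36) = $2,570.12.
Total interest on Option B = 36 × $2,570.12 − $80,000 = $12,524.32.
Option A is lower by $1,015.68.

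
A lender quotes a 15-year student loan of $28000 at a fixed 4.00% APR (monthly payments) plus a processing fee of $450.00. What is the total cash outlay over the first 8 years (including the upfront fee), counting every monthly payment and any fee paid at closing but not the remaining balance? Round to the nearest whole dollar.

$20,333

At 4.00% the monthly rate is 0.0033333, so the payment is 28,000 × 0.0033333 / (1 − 1.0033333^−180) = $207.11.
Total outlay = 96 × $207.11 + $450.00 = $20,332.56.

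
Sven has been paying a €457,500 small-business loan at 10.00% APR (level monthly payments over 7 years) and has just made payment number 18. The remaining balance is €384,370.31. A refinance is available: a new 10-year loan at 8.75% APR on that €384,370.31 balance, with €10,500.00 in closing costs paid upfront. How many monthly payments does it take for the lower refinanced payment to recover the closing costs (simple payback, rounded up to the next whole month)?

Current payment = 457,500 × 10%/12 / (1 − (1+0.0083333)^−84) = €7,595.04.
Refinanced payment = 384,370.31 × 0.0072917 / (1 − (1+0.0072917)^−120) = €4,817.19.
Monthly savings = €7,595.04 − €4,817.19 = €2,777.85.
Break-even = €10,500.00 / €2,777.85 = 3.78 → 4 months.

4 months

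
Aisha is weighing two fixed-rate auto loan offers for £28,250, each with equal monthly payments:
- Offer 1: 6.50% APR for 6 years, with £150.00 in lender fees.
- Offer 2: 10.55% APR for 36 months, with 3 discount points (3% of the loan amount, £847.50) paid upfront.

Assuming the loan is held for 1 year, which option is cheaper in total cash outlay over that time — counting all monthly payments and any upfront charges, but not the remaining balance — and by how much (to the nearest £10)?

Offer 1 by £6,030

Offer 1: monthly rate = 6.5%/12 = 0.0054167; payment = 28,250 × 0.0054167 / (1 − (1+0.0054167)^−72) = £474.88.
Offer 2: at 10.55% the monthly rate is 0.0087917, so the payment is 28,250 × 0.0087917 / (1 − 1.0087917^−36) = £918.86.
Over 12 months: Offer 1 costs 12 × £474.88 + £150.00 = £5,848.56; Offer 2 costs 12 × £918.86 + £847.50 = £11,873.82.
Offer 1 is cheaper by £11,873.82 − £5,848.56 = £6,025.26.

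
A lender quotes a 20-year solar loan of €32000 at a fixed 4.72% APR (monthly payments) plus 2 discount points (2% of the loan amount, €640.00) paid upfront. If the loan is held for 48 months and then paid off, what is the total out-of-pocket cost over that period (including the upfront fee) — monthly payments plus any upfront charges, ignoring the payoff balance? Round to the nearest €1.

Monthly rate = 4.72%/12 = 0.0039333; payment = 32,000 × 0.0039333 / (1 − (1+0.0039333)^−240) = €206.27.
Total outlay = 48 × €206.27 + €640.00 = €10,540.96.

€10,541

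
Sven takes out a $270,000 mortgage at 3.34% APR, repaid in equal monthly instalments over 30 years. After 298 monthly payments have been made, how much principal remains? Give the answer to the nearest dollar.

$67,590

With monthly rate i = 3.34%/12 = 0.0027833, the balance after k of n payments is P · [(1+i)^n − (1+i)^k] / [(1+i)^n − 1].
(1+0.0027833)^360 = 2.71993541 and (1+0.0027833)^298 = 2.28938031, so the balance is 270,000 × (2.71993541 − 2.28938031) / (2.71993541 − 1) = $67,589.67.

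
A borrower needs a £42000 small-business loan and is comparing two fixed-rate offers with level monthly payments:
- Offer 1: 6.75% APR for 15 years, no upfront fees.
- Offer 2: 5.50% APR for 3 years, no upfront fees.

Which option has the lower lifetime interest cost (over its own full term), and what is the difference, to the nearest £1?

Offer 1: monthly rate = 6.75%/12 = 0.0056250; payment = 42,000 × 0.0056250 / (1 − (1+0.0056250)^−180) = £371.66.
Total interest on Offer 1 = 180 × £371.66 − £42,000 = £24,898.80.
Offer 2: monthly rate = 5.5%/12 = 0.0045833; payment = 42,000 × 0.0045833 / (1 − (1+0.0045833)^−36) = £1,268.23.
Total interest on Offer 2 = 36 × £1,268.23 − £42,000 = £3,656.28.
Offer 2 is lower by £21,242.52.

Offer 2 by £21,243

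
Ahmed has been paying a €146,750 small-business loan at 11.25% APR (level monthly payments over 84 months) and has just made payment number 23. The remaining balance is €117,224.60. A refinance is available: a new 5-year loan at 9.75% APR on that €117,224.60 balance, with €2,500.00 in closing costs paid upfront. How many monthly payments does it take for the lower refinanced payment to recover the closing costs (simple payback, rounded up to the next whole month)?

45 months

Current payment = 146,750 × 11.25%/12 / (1 − (1+0.0093750)^−84) = €2,532.05.
Refinanced payment = 117,224.60 × 0.0081250 / (1 − (1+0.0081250)^−60) = €2,476.28.
Monthly savings = €2,532.05 − €2,476.28 = €55.77.
Break-even = €2,500.00 / €55.77 = 44.83 → 45 months.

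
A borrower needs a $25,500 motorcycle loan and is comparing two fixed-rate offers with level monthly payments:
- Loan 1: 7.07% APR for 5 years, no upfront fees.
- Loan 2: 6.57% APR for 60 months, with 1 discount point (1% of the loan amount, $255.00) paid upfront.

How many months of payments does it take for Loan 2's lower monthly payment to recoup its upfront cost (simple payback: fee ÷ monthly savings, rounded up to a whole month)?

43 months

Loan 1: at 7.07% the monthly rate is 0.0058917, so the payment is 25,500 × 0.0058917 / (1 − 1.0058917^−60) = $505.77.
Loan 2: monthly rate = 6.57%/12 = 0.0054750; payment = 25,500 × 0.0054750 / (1 − (1+0.0054750)^−60) = $499.77.
Monthly savings = $505.77 − $499.77 = $6.00.
Break-even = $255.00 / $6.00 = 42.50 → 43 months.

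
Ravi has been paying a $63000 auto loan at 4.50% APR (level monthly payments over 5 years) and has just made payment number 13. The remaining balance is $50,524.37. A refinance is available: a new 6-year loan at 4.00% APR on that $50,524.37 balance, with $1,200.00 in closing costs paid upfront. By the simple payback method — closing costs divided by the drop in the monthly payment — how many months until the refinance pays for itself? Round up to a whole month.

4 months

Current payment = 63,000 × 4.5%/12 / (1 − (1+0.0037500)^−60) = $1,174.51.
Refinanced payment = 50,524.37 × 0.0033333 / (1 − (1+0.0033333)^−72) = $790.46.
Monthly savings = $1,174.51 − $790.46 = $384.05.
Break-even = $1,200.00 / $384.05 = 3.12 → 4 months.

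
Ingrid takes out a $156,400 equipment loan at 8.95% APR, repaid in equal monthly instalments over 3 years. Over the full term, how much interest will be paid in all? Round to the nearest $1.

At 8.95% the monthly rate is 0.0074583, so the payment is 156,400 × 0.0074583 / (1 − 1.0074583^−36) = $4,969.84.
Total paid = 36 × $4,969.84 = $178,914.24; interest = $178,914.24 − $156,400 = $22,514.24.

$22,514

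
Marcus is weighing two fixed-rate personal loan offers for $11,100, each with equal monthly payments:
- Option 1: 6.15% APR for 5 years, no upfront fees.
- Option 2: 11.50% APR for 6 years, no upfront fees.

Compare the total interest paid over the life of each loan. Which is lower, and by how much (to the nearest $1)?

Option 1: monthly rate = 6.15%/12 = 0.0051250; payment = 11,100 × 0.0051250 / (1 − (1+0.0051250)^−60) = $215.37.
Total interest on Option 1 = 60 × $215.37 − $11,100 = $1,822.20.
Option 2: monthly rate = 11.5%/12 = 0.0095833; payment = 11,100 × 0.0095833 / (1 − (1+0.0095833)^−72) = $214.13.
Total interest on Option 2 = 72 × $214.13 − $11,100 = $4,317.36.
Option 1 is lower by $2,495.16.

Option 1 by $2,495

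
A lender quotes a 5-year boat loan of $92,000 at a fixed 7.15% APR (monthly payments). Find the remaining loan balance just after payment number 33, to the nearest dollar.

$45,471

With monthly rate i = 7.15%/12 = 0.0059583, the balance after k of n payments is P · [(1+i)^n − (1+i)^k] / [(1+i)^n − 1].
(1+0.0059583)^60 = 1.42823463 and (1+0.0059583)^33 = 1.21657744, so the balance is 92,000 × (1.42823463 − 1.21657744) / (1.42823463 − 1) = $45,471.48.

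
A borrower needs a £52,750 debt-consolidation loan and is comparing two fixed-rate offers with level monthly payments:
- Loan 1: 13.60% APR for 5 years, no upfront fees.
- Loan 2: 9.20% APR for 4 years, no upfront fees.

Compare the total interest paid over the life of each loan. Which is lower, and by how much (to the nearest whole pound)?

Loan 2 by £9,740

Loan 1: at 13.60% the monthly rate is 0.0113333, so the payment is 52,750 × 0.0113333 / (1 − 1.0113333^−60) = £1,216.49.
Total interest on Loan 1 = 60 × £1,216.49 − £52,750 = £20,239.40.
Loan 2: at 9.20% the monthly rate is 0.0076667, so the payment is 52,750 × 0.0076667 / (1 − 1.0076667^−48) = £1,317.70.
Total interest on Loan 2 = 48 × £1,317.70 − £52,750 = £10,499.60.
Loan 2 is lower by £9,739.80.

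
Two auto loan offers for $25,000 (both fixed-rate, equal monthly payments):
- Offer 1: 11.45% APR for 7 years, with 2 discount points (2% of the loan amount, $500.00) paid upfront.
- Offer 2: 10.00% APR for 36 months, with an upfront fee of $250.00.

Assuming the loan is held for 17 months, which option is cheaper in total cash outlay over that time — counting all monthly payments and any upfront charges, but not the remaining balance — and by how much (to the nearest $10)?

Offer 1: monthly rate = 11.45%/12 = 0.0095417; payment = 25,000 × 0.0095417 / (1 − (1+0.0095417)^−84) = $434.00.
Offer 2: at 10.00% the monthly rate is 0.0083333, so the payment is 25,000 × 0.0083333 / (1 − 1.0083333^−36) = $806.68.
Over 17 months: Offer 1 costs 17 × $434.00 + $500.00 = $7,878.00; Offer 2 costs 17 × $806.68 + $250.00 = $13,963.56.
Offer 1 is cheaper by $13,963.56 − $7,878.00 = $6,085.56.

Offer 1 by $6,090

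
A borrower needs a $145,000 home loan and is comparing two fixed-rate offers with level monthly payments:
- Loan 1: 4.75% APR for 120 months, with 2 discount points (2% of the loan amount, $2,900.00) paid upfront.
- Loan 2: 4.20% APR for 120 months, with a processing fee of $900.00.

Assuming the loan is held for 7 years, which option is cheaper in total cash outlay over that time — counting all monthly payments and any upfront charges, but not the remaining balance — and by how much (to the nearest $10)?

Loan 1: monthly rate = 4.75%/12 = 0.0039583; payment = 145,000 × 0.0039583 / (1 − (1+0.0039583)^−120) = $1,520.29.
Loan 2: at 4.20% the monthly rate is 0.0035000, so the payment is 145,000 × 0.0035000 / (1 − 1.0035000^−120) = $1,481.88.
Over 84 months: Loan 1 costs 84 × $1,520.29 + $2,900.00 = $130,604.36; Loan 2 costs 84 × $1,481.88 + $900.00 = $125,377.92.
Loan 2 is cheaper by $130,604.36 − $125,377.92 = $5,226.44.

Loan 2 by $5,230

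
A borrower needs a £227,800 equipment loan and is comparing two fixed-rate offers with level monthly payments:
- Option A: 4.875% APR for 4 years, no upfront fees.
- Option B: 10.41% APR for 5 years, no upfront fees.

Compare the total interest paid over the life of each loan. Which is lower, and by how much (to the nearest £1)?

Option A: monthly rate = 4.875%/12 = 0.0040625; payment = 227,800 × 0.0040625 / (1 − (1+0.0040625)^−48) = £5,233.18.
Total interest on Option A = 48 × £5,233.18 − £227,800 = £23,392.64.
Option B: monthly rate = 10.41%/12 = 0.0086750; payment = 227,800 × 0.0086750 / (1 − (1+0.0086750)^−60) = £4,886.16.
Total interest on Option B = 60 × £4,886.16 − £227,800 = £65,369.60.
Option A is lower by £41,976.96.

Option A by £41,977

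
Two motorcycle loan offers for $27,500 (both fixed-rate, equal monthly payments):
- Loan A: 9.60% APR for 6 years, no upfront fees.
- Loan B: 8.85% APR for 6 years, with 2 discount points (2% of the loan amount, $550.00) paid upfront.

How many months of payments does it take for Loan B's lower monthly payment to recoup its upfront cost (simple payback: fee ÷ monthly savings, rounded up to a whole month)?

54 months

Loan A: monthly rate = 9.6%/12 = 0.0080000; payment = 27,500 × 0.0080000 / (1 − (1+0.0080000)^−72) = $503.93.
Loan B: monthly rate = 8.85%/12 = 0.0073750; payment = 27,500 × 0.0073750 / (1 − (1+0.0073750)^−72) = $493.66.
Monthly savings = $503.93 − $493.66 = $10.27.
Break-even = $550.00 / $10.27 = 53.55 → 54 months.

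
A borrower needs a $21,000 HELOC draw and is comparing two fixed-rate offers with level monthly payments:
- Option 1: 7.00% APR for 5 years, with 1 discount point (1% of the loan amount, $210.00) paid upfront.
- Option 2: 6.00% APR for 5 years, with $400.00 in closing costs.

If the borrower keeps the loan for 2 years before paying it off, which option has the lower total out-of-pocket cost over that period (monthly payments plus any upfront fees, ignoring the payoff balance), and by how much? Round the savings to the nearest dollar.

Option 1: at 7.00% the monthly rate is 0.0058333, so the payment is 21,000 × 0.0058333 / (1 − 1.0058333^−60) = $415.83.
Option 2: monthly rate = 6%/12 = 0.0050000; payment = 21,000 × 0.0050000 / (1 − (1+0.0050000)^−60) = $405.99.
Over 24 months: Option 1 costs 24 × $415.83 + $210.00 = $10,189.92; Option 2 costs 24 × $405.99 + $400.00 = $10,143.76.
Option 2 is cheaper by $10,189.92 − $10,143.76 = $46.16.

Option 2 by $46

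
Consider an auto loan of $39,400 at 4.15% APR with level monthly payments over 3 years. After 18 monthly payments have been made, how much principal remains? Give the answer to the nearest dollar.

With monthly rate i = 4.15%/12 = 0.0034583, the balance after k of n payments is P · [(1+i)^n − (1+i)^k] / [(1+i)^n − 1].
(1+0.0034583)^36 = 1.13233878 and (1+0.0034583)^18 = 1.06411408, so the balance is 39,400 × (1.13233878 − 1.06411408) / (1.13233878 − 1) = $20,311.91.

$20,312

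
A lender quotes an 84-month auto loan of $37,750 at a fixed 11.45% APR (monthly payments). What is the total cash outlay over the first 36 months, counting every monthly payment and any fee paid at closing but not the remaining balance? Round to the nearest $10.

Monthly rate = 11.45%/12 = 0.0095417; payment = 37,750 × 0.0095417 / (1 − (1+0.0095417)^−84) = $655.34.
Total outlay = 36 × $655.34 = $23,592.24.

$23,590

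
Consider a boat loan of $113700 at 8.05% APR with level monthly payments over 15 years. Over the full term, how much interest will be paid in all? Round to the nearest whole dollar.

Monthly rate = 8.05%/12 = 0.0067083; payment = 113,700 × 0.0067083 / (1 − (1+0.0067083)^−180) = $1,089.86.
Total paid = 180 × $1,089.86 = $196,174.80; interest = $196,174.80 − $113,700 = $82,474.80.

$82,475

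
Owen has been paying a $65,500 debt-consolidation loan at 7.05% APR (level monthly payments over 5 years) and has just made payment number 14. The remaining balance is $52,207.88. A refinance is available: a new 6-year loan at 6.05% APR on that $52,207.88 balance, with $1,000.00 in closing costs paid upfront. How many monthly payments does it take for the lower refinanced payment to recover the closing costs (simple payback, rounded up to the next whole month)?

Current payment = 65,500 × 7.05%/12 / (1 − (1+0.0058750)^−60) = $1,298.52.
Refinanced payment = 52,207.88 × 0.0050417 / (1 − (1+0.0050417)^−72) = $866.47.
Monthly savings = $1,298.52 − $866.47 = $432.05.
Break-even = $1,000.00 / $432.05 = 2.31 → 3 months.

3 months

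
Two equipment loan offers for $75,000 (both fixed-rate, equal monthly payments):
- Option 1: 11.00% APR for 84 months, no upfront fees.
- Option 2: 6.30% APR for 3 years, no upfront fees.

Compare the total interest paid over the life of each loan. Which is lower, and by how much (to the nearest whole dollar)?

Option 1: monthly rate = 11%/12 = 0.0091667; payment = 75,000 × 0.0091667 / (1 − (1+0.0091667)^−84) = $1,284.18.
Total interest on Option 1 = 84 × $1,284.18 − $75,000 = $32,871.12.
Option 2: at 6.30% the monthly rate is 0.0052500, so the payment is 75,000 × 0.0052500 / (1 − 1.0052500^−36) = $2,291.85.
Total interest on Option 2 = 36 × $2,291.85 − $75,000 = $7,506.60.
Option 2 is lower by $25,364.52.

Option 2 by $25,365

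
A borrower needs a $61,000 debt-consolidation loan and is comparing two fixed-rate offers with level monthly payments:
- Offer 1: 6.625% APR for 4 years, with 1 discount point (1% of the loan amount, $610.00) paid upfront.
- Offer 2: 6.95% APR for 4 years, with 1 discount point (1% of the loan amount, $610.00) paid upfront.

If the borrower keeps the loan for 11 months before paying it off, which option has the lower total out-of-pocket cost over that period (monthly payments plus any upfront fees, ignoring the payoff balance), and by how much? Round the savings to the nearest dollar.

Offer 1 by $101

Offer 1: monthly rate = 6.625%/12 = 0.0055208; payment = 61,000 × 0.0055208 / (1 − (1+0.0055208)^−48) = $1,450.13.
Offer 2: at 6.95% the monthly rate is 0.0057917, so the payment is 61,000 × 0.0057917 / (1 − 1.0057917^−48) = $1,459.31.
Over 11 months: Offer 1 costs 11 × $1,450.13 + $610.00 = $16,561.43; Offer 2 costs 11 × $1,459.31 + $610.00 = $16,662.41.
Offer 1 is cheaper by $16,662.41 − $16,561.43 = $100.98.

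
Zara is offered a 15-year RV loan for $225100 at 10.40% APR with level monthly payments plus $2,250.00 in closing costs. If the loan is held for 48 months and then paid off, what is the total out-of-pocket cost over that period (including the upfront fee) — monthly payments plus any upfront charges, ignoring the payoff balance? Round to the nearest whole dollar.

At 10.40% the monthly rate is 0.0086667, so the payment is 225,100 × 0.0086667 / (1 − 1.0086667^−180) = $2,474.32.
Total outlay = 48 × $2,474.32 + $2,250.00 = $121,017.36.

$121,017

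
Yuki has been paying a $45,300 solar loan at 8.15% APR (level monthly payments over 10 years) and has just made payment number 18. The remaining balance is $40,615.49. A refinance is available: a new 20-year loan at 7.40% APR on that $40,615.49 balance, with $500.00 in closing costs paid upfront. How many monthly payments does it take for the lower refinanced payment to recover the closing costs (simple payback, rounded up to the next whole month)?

Current payment = 45,300 × 8.15%/12 / (1 − (1+0.0067917)^−120) = $553.21.
Refinanced payment = 40,615.49 × 0.0061667 / (1 − (1+0.0061667)^−240) = $324.72.
Monthly savings = $553.21 − $324.72 = $228.49.
Break-even = $500.00 / $228.49 = 2.19 → 3 months.

3 months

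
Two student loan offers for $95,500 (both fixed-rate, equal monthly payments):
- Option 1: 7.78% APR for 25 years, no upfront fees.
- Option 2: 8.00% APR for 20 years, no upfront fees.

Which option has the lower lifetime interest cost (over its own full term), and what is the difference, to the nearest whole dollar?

Option 2 by $25,254

Option 1: at 7.78% the monthly rate is 0.0064833, so the payment is 95,500 × 0.0064833 / (1 − 1.0064833^−300) = $723.22.
Total interest on Option 1 = 300 × $723.22 − $95,500 = $121,466.00.
Option 2: monthly rate = 8%/12 = 0.0066667; payment = 95,500 × 0.0066667 / (1 − (1+0.0066667)^−240) = $798.80.
Total interest on Option 2 = 240 × $798.80 − $95,500 = $96,212.00.
Option 2 is lower by $25,254.00.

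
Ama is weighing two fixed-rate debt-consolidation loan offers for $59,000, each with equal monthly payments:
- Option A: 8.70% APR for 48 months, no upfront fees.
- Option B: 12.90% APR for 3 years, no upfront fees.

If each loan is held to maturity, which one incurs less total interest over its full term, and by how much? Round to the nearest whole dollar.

Option A: at 8.70% the monthly rate is 0.0072500, so the payment is 59,000 × 0.0072500 / (1 − 1.0072500^−48) = $1,459.83.
Total interest on Option A = 48 × $1,459.83 − $59,000 = $11,071.84.
Option B: monthly rate = 12.9%/12 = 0.0107500; payment = 59,000 × 0.0107500 / (1 − (1+0.0107500)^−36) = $1,985.10.
Total interest on Option B = 36 × $1,985.10 − $59,000 = $12,463.60.
Option A is lower by $1,391.76.

Option A by $1,392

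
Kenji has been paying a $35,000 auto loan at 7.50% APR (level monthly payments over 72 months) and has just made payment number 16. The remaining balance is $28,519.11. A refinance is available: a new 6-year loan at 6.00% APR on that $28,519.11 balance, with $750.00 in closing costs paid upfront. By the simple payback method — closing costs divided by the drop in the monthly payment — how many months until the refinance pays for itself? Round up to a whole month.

Current payment = 35,000 × 7.5%/12 / (1 − (1+0.0062500)^−72) = $605.15.
Refinanced payment = 28,519.11 × 0.0050000 / (1 − (1+0.0050000)^−72) = $472.64.
Monthly savings = $605.15 − $472.64 = $132.51.
Break-even = $750.00 / $132.51 = 5.66 → 6 months.

6 months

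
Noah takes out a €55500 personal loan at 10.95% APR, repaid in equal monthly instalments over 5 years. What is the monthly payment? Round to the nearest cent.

€1,205.32

At 10.95% the monthly rate is 0.0091250, so the payment is 55,500 × 0.0091250 / (1 − 1.0091250^−60) = €1,205.32.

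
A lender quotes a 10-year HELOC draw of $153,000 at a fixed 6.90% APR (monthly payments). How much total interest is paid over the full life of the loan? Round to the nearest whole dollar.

Monthly rate = 6.9%/12 = 0.0057500; payment = 153,000 × 0.0057500 / (1 − (1+0.0057500)^−120) = $1,768.58.
Total paid = 120 × $1,768.58 = $212,229.60; interest = $212,229.60 − $153,000 = $59,229.60.

$59,230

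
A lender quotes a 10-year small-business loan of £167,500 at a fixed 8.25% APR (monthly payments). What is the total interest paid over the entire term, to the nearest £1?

Monthly rate = 8.25%/12 = 0.0068750; payment = 167,500 × 0.0068750 / (1 − (1+0.0068750)^−120) = £2,054.43.
Total paid = 120 × £2,054.43 = £246,531.60; interest = £246,531.60 − £167,500 = £79,031.60.

£79,032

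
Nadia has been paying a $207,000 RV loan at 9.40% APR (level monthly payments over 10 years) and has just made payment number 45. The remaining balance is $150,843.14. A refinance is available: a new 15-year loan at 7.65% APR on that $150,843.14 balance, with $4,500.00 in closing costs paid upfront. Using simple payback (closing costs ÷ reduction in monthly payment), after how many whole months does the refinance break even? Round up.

Current payment = 207,000 × 9.4%/12 / (1 − (1+0.0078333)^−120) = $2,667.21.
Refinanced payment = 150,843.14 × 0.0063750 / (1 − (1+0.0063750)^−180) = $1,411.22.
Monthly savings = $2,667.21 − $1,411.22 = $1,255.99.
Break-even = $4,500.00 / $1,255.99 = 3.58 → 4 months.

4 months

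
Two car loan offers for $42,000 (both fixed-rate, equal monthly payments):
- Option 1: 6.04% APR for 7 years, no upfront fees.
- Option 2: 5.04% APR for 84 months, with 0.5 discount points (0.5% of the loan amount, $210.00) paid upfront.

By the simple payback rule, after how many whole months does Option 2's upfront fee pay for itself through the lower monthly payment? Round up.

11 months

Option 1: at 6.04% the monthly rate is 0.0050333, so the payment is 42,000 × 0.0050333 / (1 − 1.0050333^−84) = $614.36.
Option 2: monthly rate = 5.04%/12 = 0.0042000; payment = 42,000 × 0.0042000 / (1 − (1+0.0042000)^−84) = $594.41.
Monthly savings = $614.36 − $594.41 = $19.95.
Break-even = $210.00 / $19.95 = 10.53 → 11 months.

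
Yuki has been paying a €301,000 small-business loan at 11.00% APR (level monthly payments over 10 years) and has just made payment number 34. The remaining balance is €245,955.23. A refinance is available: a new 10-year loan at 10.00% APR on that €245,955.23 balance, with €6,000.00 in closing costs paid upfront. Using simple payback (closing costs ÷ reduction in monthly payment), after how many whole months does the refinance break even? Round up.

Current payment = 301,000 × 11%/12 / (1 − (1+0.0091667)^−120) = €4,146.28.
Refinanced payment = 245,955.23 × 0.0083333 / (1 − (1+0.0083333)^−120) = €3,250.32.
Monthly savings = €4,146.28 − €3,250.32 = €895.96.
Break-even = €6,000.00 / €895.96 = 6.70 → 7 months.

7 months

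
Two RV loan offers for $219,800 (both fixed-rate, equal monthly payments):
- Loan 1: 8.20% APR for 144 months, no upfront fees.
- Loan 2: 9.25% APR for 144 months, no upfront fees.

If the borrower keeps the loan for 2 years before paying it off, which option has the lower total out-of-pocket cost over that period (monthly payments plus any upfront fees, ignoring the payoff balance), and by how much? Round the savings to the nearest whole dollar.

Loan 1 by $3,097

Loan 1: at 8.20% the monthly rate is 0.0068333, so the payment is 219,800 × 0.0068333 / (1 − 1.0068333^−144) = $2,403.40.
Loan 2: at 9.25% the monthly rate is 0.0077083, so the payment is 219,800 × 0.0077083 / (1 − 1.0077083^−144) = $2,532.44.
Over 24 months: Loan 1 costs 24 × $2,403.40 = $57,681.60; Loan 2 costs 24 × $2,532.44 = $60,778.56.
Loan 1 is cheaper by $60,778.56 − $57,681.60 = $3,096.96.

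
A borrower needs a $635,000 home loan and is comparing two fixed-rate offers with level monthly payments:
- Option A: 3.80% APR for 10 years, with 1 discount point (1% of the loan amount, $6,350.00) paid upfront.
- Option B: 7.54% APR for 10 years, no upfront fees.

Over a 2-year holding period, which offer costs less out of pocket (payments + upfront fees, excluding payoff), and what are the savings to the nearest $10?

Option A: at 3.80% the monthly rate is 0.0031667, so the payment is 635,000 × 0.0031667 / (1 − 1.0031667^−120) = $6,368.88.
Option B: at 7.54% the monthly rate is 0.0062833, so the payment is 635,000 × 0.0062833 / (1 − 1.0062833^−120) = $7,550.83.
Over 24 months: Option A costs 24 × $6,368.88 + $6,350.00 = $159,203.12; Option B costs 24 × $7,550.83 = $181,219.92.
Option A is cheaper by $181,219.92 − $159,203.12 = $22,016.80.

Option A by $22,020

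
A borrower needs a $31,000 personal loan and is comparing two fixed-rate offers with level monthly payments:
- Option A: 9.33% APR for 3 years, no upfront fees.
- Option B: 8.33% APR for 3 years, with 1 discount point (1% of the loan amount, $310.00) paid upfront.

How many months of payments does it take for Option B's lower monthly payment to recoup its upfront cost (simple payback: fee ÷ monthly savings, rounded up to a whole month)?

Option A: monthly rate = 9.33%/12 = 0.0077750; payment = 31,000 × 0.0077750 / (1 − (1+0.0077750)^−36) = $990.56.
Option B: at 8.33% the monthly rate is 0.0069417, so the payment is 31,000 × 0.0069417 / (1 − 1.0069417^−36) = $976.15.
Monthly savings = $990.56 − $976.15 = $14.41.
Break-even = $310.00 / $14.41 = 21.51 → 22 months.

22 months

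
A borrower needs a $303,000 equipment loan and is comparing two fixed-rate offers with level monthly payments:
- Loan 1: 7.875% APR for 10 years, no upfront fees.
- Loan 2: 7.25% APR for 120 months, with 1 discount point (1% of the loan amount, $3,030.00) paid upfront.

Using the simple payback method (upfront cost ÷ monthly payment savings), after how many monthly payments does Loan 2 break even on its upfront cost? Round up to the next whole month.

31 months

Loan 1: at 7.875% the monthly rate is 0.0065625, so the payment is 303,000 × 0.0065625 / (1 − 1.0065625^−120) = $3,656.24.
Loan 2: at 7.25% the monthly rate is 0.0060417, so the payment is 303,000 × 0.0060417 / (1 − 1.0060417^−120) = $3,557.25.
Monthly savings = $3,656.24 − $3,557.25 = $98.99.
Break-even = $3,030.00 / $98.99 = 30.61 → 31 months.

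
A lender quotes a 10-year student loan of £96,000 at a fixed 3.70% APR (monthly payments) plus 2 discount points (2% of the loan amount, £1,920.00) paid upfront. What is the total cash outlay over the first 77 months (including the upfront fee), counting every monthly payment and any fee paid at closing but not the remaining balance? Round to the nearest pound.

£75,711

At 3.70% the monthly rate is 0.0030833, so the payment is 96,000 × 0.0030833 / (1 − 1.0030833^−120) = £958.32.
Total outlay = 77 × £958.32 + £1,920.00 = £75,710.64.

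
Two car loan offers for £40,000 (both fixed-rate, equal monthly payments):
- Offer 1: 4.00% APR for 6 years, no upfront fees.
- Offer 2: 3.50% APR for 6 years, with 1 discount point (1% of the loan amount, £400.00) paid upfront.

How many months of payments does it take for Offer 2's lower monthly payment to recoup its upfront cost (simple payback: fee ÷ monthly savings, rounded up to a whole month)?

Offer 1: at 4.00% the monthly rate is 0.0033333, so the payment is 40,000 × 0.0033333 / (1 − 1.0033333^−72) = £625.81.
Offer 2: at 3.50% the monthly rate is 0.0029167, so the payment is 40,000 × 0.0029167 / (1 − 1.0029167^−72) = £616.74.
Monthly savings = £625.81 − £616.74 = £9.07.
Break-even = £400.00 / £9.07 = 44.10 → 45 months.

45 months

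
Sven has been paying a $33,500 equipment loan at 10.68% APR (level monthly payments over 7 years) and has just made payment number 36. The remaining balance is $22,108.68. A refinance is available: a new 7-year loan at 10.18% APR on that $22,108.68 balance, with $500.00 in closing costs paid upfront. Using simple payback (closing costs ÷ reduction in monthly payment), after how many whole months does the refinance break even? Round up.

Current payment = 33,500 × 10.68%/12 / (1 − (1+0.0089000)^−84) = $567.98.
Refinanced payment = 22,108.68 × 0.0084833 / (1 − (1+0.0084833)^−84) = $369.09.
Monthly savings = $567.98 − $369.09 = $198.89.
Break-even = $500.00 / $198.89 = 2.51 → 3 months.

3 months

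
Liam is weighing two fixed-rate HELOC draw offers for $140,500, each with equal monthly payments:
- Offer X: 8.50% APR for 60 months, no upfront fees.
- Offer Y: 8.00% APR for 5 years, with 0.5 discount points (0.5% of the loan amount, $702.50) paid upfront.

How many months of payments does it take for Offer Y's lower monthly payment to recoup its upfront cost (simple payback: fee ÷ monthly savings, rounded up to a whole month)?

Offer X: at 8.50% the monthly rate is 0.0070833, so the payment is 140,500 × 0.0070833 / (1 − 1.0070833^−60) = $2,882.57.
Offer Y: monthly rate = 8%/12 = 0.0066667; payment = 140,500 × 0.0066667 / (1 − (1+0.0066667)^−60) = $2,848.83.
Monthly savings = $2,882.57 − $2,848.83 = $33.74.
Break-even = $702.50 / $33.74 = 20.82 → 21 months.

21 months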